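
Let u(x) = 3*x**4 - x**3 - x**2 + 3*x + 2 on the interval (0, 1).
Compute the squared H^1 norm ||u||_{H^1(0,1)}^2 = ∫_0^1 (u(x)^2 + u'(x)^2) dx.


||u||_{H^1}^2 = 14087/420

The H^1 norm (squared) on an interval (0, L) is
  ||u||_{H^1}^2 = ∫_0^L u(x)^2 dx + ∫_0^L u'(x)^2 dx.
Compute u'(x) = 12*x**3 - 3*x**2 - 2*x + 3.
Then u(x)^2 = 9*x**8 - 6*x**7 - 5*x**6 + 20*x**5 + 7*x**4 - 10*x**3 + 5*x**2 + 12*x + 4 and u'(x)^2 = 144*x**6 - 72*x**5 - 39*x**4 + 84*x**3 - 14*x**2 - 12*x + 9.
Integrate each monomial from 0 to 1 using ∫_0^1 c·x^n dx = c·1^(n+1)/(n+1):
  ∫_0^1 u(x)^2 dx = ∫_0^1 (9*x^8 - 6*x^7 - 5*x^6 + 20*x^5 + 7*x^4 - 10*x^3 + 5*x^2 + 12*x + 4) dx. Term by term:
    ∫_0^1 9*x^8 dx = 1;  ∫_0^1 -6*x^7 dx = -3/4;  ∫_0^1 -5*x^6 dx = -5/7;
    ∫_0^1 20*x^5 dx = 10/3;  ∫_0^1 7*x^4 dx = 7/5;  ∫_0^1 -10*x^3 dx = -5/2;
    ∫_0^1 5*x^2 dx = 5/3;  ∫_0^1 12*x dx = 6;  ∫_0^1 4 dx = 4.
  Sum: 1 − 3/4 − 5/7 + 10/3 + 7/5 − 5/2 + 5/3 + 6 + 4 = 1881/140.
  ∫_0^1 u'(x)^2 dx = ∫_0^1 (144*x^6 - 72*x^5 - 39*x^4 + 84*x^3 - 14*x^2 - 12*x + 9) dx. Term by term:
    ∫_0^1 144*x^6 dx = 144/7;  ∫_0^1 -72*x^5 dx = -12;  ∫_0^1 -39*x^4 dx = -39/5;
    ∫_0^1 84*x^3 dx = 21;  ∫_0^1 -14*x^2 dx = -14/3;  ∫_0^1 -12*x dx = -6;
    ∫_0^1 9 dx = 9.
  Sum: 144/7 − 12 − 39/5 + 21 − 14/3 − 6 + 9 = 2111/105.
Adding: ||u||_{H^1}^2 = 1881/140 + 2111/105 = 14087/420.


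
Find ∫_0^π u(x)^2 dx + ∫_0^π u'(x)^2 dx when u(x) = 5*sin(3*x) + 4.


||u||_{H^1(0,π)}^2 = 80/3 + 141*π

u'(x) = 15*cos(3*x).
Expand u² and (u')² and integrate term by term on (0, π), using: for integers n ≥ 1, ∫_0^π sin²(nx) dx = ∫_0^π cos²(nx) dx = π/2; for n ≠ n', ∫_0^π sin(nx)sin(n'x) dx = ∫_0^π cos(nx)cos(n'x) dx = 0; and by product-to-sum, ∫_0^π sin(nx)cos(n'x) dx = ½∫_0^π [sin((n+n')x) + sin((n−n')x)] dx, which is 0 when n+n' is even and 2n/(n²−n'²) when n+n' is odd (it need not vanish on (0, π)). For the constant mode: ∫_0^π 1 dx = π, ∫_0^π cos(nx) dx = 0, ∫_0^π sin(nx) dx = (1−(−1)^n)/n.
  u² squared terms: (4)²·∫1 dx = 16·π = 16*π;  (5)²·∫sin(3x)² dx = 25·π/2 = 25*π/2.
  u² cross terms: 2·(4)·(5)·∫1·sin(3x) dx = 40·(2/3) = 80/3.
  So ∫_0^π u² dx = 16*π + 25*π/2 + 80/3 = 80/3 + 57*π/2.
  (u')² squared terms: (15)²·∫cos(3x)² dx = 225·π/2 = 225*π/2.
  So ∫_0^π (u')² dx = 225*π/2.
||u||_{H^1}^2 = (80/3 + 57*π/2) + (225*π/2) = 80/3 + 141*π.


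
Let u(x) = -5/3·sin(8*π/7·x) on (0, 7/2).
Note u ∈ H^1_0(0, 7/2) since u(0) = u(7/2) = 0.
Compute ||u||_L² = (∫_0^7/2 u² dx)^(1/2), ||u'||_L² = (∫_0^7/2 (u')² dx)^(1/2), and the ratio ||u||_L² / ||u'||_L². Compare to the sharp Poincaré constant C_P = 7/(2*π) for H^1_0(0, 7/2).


||u||_L² / ||u'||_L² = 7/(8*π) < C_P = 7/(2*π).

u(x) = -5/3·sin(8*π/7·x), so u'(x) = -40*π*cos(8*π*x/7)/21.
Writing u(x) = A·sin(kπx/L) with A = -5/3 and k = 4, use ∫_0^L sin²(kπx/L) dx = L/2 and ∫_0^L cos²(kπx/L) dx = L/2.
u² = 25/9·sin²(8*π/7·x) and (u')² = 1600*π^2/441·cos²(8*π/7·x), and each of sin², cos² integrates to L/2 = 7/4 over (0, 7/2).
∫_0^7/2 u² dx = 175/36, so ||u||_L² = 5*sqrt(7)/6.
∫_0^7/2 (u')² dx = 400*π^2/63, so ||u'||_L² = 20*sqrt(7)*π/21.
Ratio ||u||_L² / ||u'||_L² = 7/(8*π).
Sharp Poincaré constant on H^1_0(0, 7/2) is C_P = L/π = 7/(2*π), achieved by sin(2*π/7·x).
This is the k = 4 harmonic; the ratio L/(kπ) is strictly less than C_P = L/π, consistent with the sharp inequality ||u||_L² ≤ C_P ||u'||_L².


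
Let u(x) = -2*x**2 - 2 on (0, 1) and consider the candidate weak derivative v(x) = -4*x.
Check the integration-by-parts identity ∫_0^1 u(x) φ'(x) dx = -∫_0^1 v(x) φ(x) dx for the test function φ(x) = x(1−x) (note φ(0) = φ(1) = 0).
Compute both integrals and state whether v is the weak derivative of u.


LHS = 1/3, RHS = 1/3. Yes, v = u' weakly.

u(x) = -2*x**2 - 2, classical derivative u'(x) = -4*x.
φ(x) = x(1−x), so φ'(x) = 1 - 2*x.
Note φ(0) = φ(1) = 0, so the boundary term u·φ vanishes.
LHS = ∫_0^1 u(x) φ'(x) dx = ∫_0^1 (4*x^3 - 2*x^2 + 4*x - 2) dx. Term by term:
  ∫_0^1 4*x^3 dx = 1;  ∫_0^1 -2*x^2 dx = -2/3;  ∫_0^1 4*x dx = 2;
  ∫_0^1 -2 dx = -2.
Sum: 1 − 2/3 + 2 − 2 = 1/3.
So LHS = 1/3.
∫_0^1 v(x) φ(x) dx = ∫_0^1 (4*x^3 - 4*x^2) dx. Term by term:
  ∫_0^1 4*x^3 dx = 1;  ∫_0^1 -4*x^2 dx = -4/3.
Sum: 1 − 4/3 = -1/3.
So RHS = -∫_0^1 v(x) φ(x) dx = 1/3.
LHS = RHS, so the identity holds for this test φ.
Moreover u is smooth here and v(x) = u'(x) = -4*x pointwise, so the identity holds for every test function. Hence v is the weak derivative of u.


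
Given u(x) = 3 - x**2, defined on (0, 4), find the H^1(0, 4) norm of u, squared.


||u||_{H^1}^2 = 2972/15

The H^1 norm (squared) on an interval (0, L) is
  ||u||_{H^1}^2 = ∫_0^L u(x)^2 dx + ∫_0^L u'(x)^2 dx.
Compute u'(x) = -2*x.
Then u(x)^2 = x**4 - 6*x**2 + 9 and u'(x)^2 = 4*x**2.
Integrate each monomial from 0 to 4 using ∫_0^4 c·x^n dx = c·4^(n+1)/(n+1):
  ∫_0^4 u(x)^2 dx = ∫_0^4 (x^4 - 6*x^2 + 9) dx. Term by term:
    ∫_0^4 x^4 dx = 1024/5;  ∫_0^4 -6*x^2 dx = -128;  ∫_0^4 9 dx = 36.
  Sum: 1024/5 − 128 + 36 = 564/5.
  ∫_0^4 u'(x)^2 dx = ∫_0^4 (4*x^2) dx. Term by term:
    ∫_0^4 4*x^2 dx = 256/3.
Adding: ||u||_{H^1}^2 = 564/5 + 256/3 = 2972/15.


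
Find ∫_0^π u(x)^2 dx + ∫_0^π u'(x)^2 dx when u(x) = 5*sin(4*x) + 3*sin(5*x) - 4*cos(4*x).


||u||_{H^1(0,π)}^2 = -1360/3 + 931*π/2

u'(x) = 16*sin(4*x) + 20*cos(4*x) + 15*cos(5*x).
Expand u² and (u')² and integrate term by term on (0, π), using: for integers n ≥ 1, ∫_0^π sin²(nx) dx = ∫_0^π cos²(nx) dx = π/2; for n ≠ n', ∫_0^π sin(nx)sin(n'x) dx = ∫_0^π cos(nx)cos(n'x) dx = 0; and by product-to-sum, ∫_0^π sin(nx)cos(n'x) dx = ½∫_0^π [sin((n+n')x) + sin((n−n')x)] dx, which is 0 when n+n' is even and 2n/(n²−n'²) when n+n' is odd (it need not vanish on (0, π)).
  u² squared terms: (-4)²·∫cos(4x)² dx = 16·π/2 = 8*π;  (3)²·∫sin(5x)² dx = 9·π/2 = 9*π/2;  (5)²·∫sin(4x)² dx = 25·π/2 = 25*π/2.
  u² cross terms: 2·(-4)·(3)·∫cos(4x)·sin(5x) dx = -24·(10/9) = -80/3;  2·(-4)·(5)·∫cos(4x)·sin(4x) dx = -40·(0) = 0;  2·(3)·(5)·∫sin(5x)·sin(4x) dx = 30·(0) = 0.
  So ∫_0^π u² dx = 8*π + 9*π/2 + 25*π/2 − 80/3 + 0 + 0 = -80/3 + 25*π.
  (u')² squared terms: (15)²·∫cos(5x)² dx = 225·π/2 = 225*π/2;  (16)²·∫sin(4x)² dx = 256·π/2 = 128*π;  (20)²·∫cos(4x)² dx = 400·π/2 = 200*π.
  (u')² cross terms: 2·(15)·(16)·∫cos(5x)·sin(4x) dx = 480·(-8/9) = -1280/3;  2·(15)·(20)·∫cos(5x)·cos(4x) dx = 600·(0) = 0;  2·(16)·(20)·∫sin(4x)·cos(4x) dx = 640·(0) = 0.
  So ∫_0^π (u')² dx = 225*π/2 + 128*π + 200*π − 1280/3 + 0 + 0 = -1280/3 + 881*π/2.
||u||_{H^1}^2 = (-80/3 + 25*π) + (-1280/3 + 881*π/2) = -1360/3 + 931*π/2.


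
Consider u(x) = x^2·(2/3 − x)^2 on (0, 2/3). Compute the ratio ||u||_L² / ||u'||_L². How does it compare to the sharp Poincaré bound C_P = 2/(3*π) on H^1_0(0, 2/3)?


||u||_L² / ||u'||_L² = sqrt(3)/9 < C_P = 2/(3*π).

u(x) = x^2·(2/3 − x)^2, so u'(x) = 4*x*(3*x - 2)*(3*x - 1)/9.
u(x) = x^2·(2/3 − x)^2 vanishes at x = 0 and x = 2/3, so u ∈ H^1_0(0, 2/3). Differentiate via the product rule and integrate the resulting polynomials term by term.
  ∫_0^2/3 u² dx = ∫_0^2/3 (x^8 - 8*x^7/3 + 8*x^6/3 - 32*x^5/27 + 16*x^4/81) dx. Term by term:
    ∫_0^2/3 x^8 dx = 512/177147;  ∫_0^2/3 -8*x^7/3 dx = -256/19683;  ∫_0^2/3 8*x^6/3 dx = 1024/45927;
    ∫_0^2/3 -32*x^5/27 dx = -1024/59049;  ∫_0^2/3 16*x^4/81 dx = 512/98415.
  Sum: 512/177147 − 256/19683 + 1024/45927 − 1024/59049 + 512/98415 = 256/6200145.
  ∫_0^2/3 (u')² dx = ∫_0^2/3 (16*x^6 - 32*x^5 + 208*x^4/9 - 64*x^3/9 + 64*x^2/81) dx. Term by term:
    ∫_0^2/3 16*x^6 dx = 2048/15309;  ∫_0^2/3 -32*x^5 dx = -1024/2187;  ∫_0^2/3 208*x^4/9 dx = 6656/10935;
    ∫_0^2/3 -64*x^3/9 dx = -256/729;  ∫_0^2/3 64*x^2/81 dx = 512/6561.
  Sum: 2048/15309 − 1024/2187 + 6656/10935 − 256/729 + 512/6561 = 256/229635.
∫_0^2/3 u² dx = 256/6200145, so ||u||_L² = 16*sqrt(105)/25515.
∫_0^2/3 (u')² dx = 256/229635, so ||u'||_L² = 16*sqrt(35)/2835.
Ratio ||u||_L² / ||u'||_L² = sqrt(3)/9.
Sharp Poincaré constant on H^1_0(0, 2/3) is C_P = L/π = 2/(3*π), achieved by sin(3*π/2·x).
A polynomial bump cannot attain the sharp Poincaré constant (only the first sine eigenfunction does), so the ratio is strictly less than C_P, consistent with ||u||_L² ≤ C_P ||u'||_L².


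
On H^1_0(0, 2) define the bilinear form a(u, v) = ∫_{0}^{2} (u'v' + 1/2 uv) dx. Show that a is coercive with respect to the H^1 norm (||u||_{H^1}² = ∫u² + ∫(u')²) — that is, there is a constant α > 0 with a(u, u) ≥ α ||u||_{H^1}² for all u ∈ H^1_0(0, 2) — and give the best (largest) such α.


α = (2 + π^2)/(4 + π^2)

Coercivity of a(·,·) on H^1_0(0, 2) means a(u, u) ≥ α ||u||_{H^1}² for every u ∈ H^1_0.
The interval has length L = 2, and Poincaré/coercivity depend only on L. Here a(u, u) = ∫(u')² + (1/2)·∫u².
Here 0 < c = 1/2 < 1. The condition a(u,u) ≥ α||u||_{H^1}² reads (1−α)∫(u')² ≥ (α−c)∫u². Any admissible α is ≤ 1 (rapidly oscillating u have ∫u²/∫(u')² → 0), and α = 1 would force 0 ≥ (1−c)∫u², impossible since c < 1; so 1−α > 0. By the sharp Poincaré inequality on H^1_0 of an interval of length L, ∫(u')² ≥ (π/L)²∫u² with equality for the first sine mode sin(π(x−x₀)/L) (x₀ the left endpoint), so the inequality holds for all u iff (1−α)(π/L)² ≥ α − c, i.e. α ≤ ((π/L)² + c)/((π/L)² + 1) = (1 + c(L/π)²)/(1 + (L/π)²). With (π/L)² = π^2/4 and c = 1/2, the largest admissible constant is α = ((π/L)² + c)/((π/L)² + 1).
Simplifying, α = (2 + π^2)/(4 + π^2).


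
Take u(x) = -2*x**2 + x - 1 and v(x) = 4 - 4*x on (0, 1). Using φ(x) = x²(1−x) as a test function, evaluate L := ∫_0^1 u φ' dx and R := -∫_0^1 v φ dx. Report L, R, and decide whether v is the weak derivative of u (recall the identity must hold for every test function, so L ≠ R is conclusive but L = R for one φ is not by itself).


LHS = 7/60, RHS = -2/15. No, v is not the weak derivative of u.

u(x) = -2*x**2 + x - 1, classical derivative u'(x) = 1 - 4*x.
φ(x) = x²(1−x), so φ'(x) = x*(2 - 3*x).
Note φ(0) = φ(1) = 0, so the boundary term u·φ vanishes.
LHS = ∫_0^1 u(x) φ'(x) dx = ∫_0^1 (6*x^4 - 7*x^3 + 5*x^2 - 2*x) dx. Term by term:
  ∫_0^1 6*x^4 dx = 6/5;  ∫_0^1 -7*x^3 dx = -7/4;  ∫_0^1 5*x^2 dx = 5/3;
  ∫_0^1 -2*x dx = -1.
Sum: 6/5 − 7/4 + 5/3 − 1 = 7/60.
So LHS = 7/60.
∫_0^1 v(x) φ(x) dx = ∫_0^1 (4*x^4 - 8*x^3 + 4*x^2) dx. Term by term:
  ∫_0^1 4*x^4 dx = 4/5;  ∫_0^1 -8*x^3 dx = -2;  ∫_0^1 4*x^2 dx = 4/3.
Sum: 4/5 − 2 + 4/3 = 2/15.
So RHS = -∫_0^1 v(x) φ(x) dx = -2/15.
LHS − RHS = 1/4 ≠ 0, so the identity fails.
(For a valid weak derivative the identity must hold for EVERY test function, in particular this one. The failure shows v is NOT the weak derivative of u.)
Correct weak derivative would be u'(x) = 1 - 4*x.


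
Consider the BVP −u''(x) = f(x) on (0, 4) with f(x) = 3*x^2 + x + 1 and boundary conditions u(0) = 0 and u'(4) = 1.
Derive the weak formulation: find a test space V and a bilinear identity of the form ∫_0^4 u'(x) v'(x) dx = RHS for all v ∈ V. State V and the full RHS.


V = {v ∈ H^1(0, 4) : v(0) = 0} (test functions vanish at x = 0 where u is specified); weak form: ∫_0^4 u'v' dx = ∫_0^4 (3*x^2 + x + 1) v dx + v(4) for all v ∈ V.

Multiply both sides by a test function v and integrate from 0 to 4:
  ∫_0^4 −u''(x) v(x) dx = ∫_0^4 f(x) v(x) dx.
Integrate the LHS by parts once:
  ∫_0^4 −u'' v dx = −[u'(x) v(x)]_0^4 + ∫_0^4 u'(x) v'(x) dx.
Thus ∫_0^4 u'(x) v'(x) dx = ∫_0^4 f(x) v(x) dx + [u'(x) v(x)]_0^4.
Choose V so that boundary terms are either known or forced to vanish.
Mixed BC: u(0) = 0 (Dirichlet) and u'(4) = 1 (Neumann). Define V = {v ∈ H^1(0, 4) : v(0) = 0}. Then [u' v]_0^4 = u'(4)·v(4) − u'(0)·0 = v(4).
Weak formulation: find u (satisfying any essential BC) such that ∫_0^4 u'(x) v'(x) dx = ∫_0^4 f v dx + v(4) for all v ∈ V (Dirichlet at 0 absorbed into V; Neumann datum at x = 4 contributes the boundary term).
Substituting f(x) = 3*x^2 + x + 1, the right-hand side is ∫_0^4 (3*x^2 + x + 1) v dx + v(4).


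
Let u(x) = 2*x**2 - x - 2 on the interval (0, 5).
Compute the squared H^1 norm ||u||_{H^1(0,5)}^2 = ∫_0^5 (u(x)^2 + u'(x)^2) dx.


||u||_{H^1}^2 = 2225

The H^1 norm (squared) on an interval (0, L) is
  ||u||_{H^1}^2 = ∫_0^L u(x)^2 dx + ∫_0^L u'(x)^2 dx.
Compute u'(x) = 4*x - 1.
Then u(x)^2 = 4*x**4 - 4*x**3 - 7*x**2 + 4*x + 4 and u'(x)^2 = 16*x**2 - 8*x + 1.
Integrate each monomial from 0 to 5 using ∫_0^5 c·x^n dx = c·5^(n+1)/(n+1):
  ∫_0^5 u(x)^2 dx = ∫_0^5 (4*x^4 - 4*x^3 - 7*x^2 + 4*x + 4) dx. Term by term:
    ∫_0^5 4*x^4 dx = 2500;  ∫_0^5 -4*x^3 dx = -625;  ∫_0^5 -7*x^2 dx = -875/3;
    ∫_0^5 4*x dx = 50;  ∫_0^5 4 dx = 20.
  Sum: 2500 − 625 − 875/3 + 50 + 20 = 4960/3.
  ∫_0^5 u'(x)^2 dx = ∫_0^5 (16*x^2 - 8*x + 1) dx. Term by term:
    ∫_0^5 16*x^2 dx = 2000/3;  ∫_0^5 -8*x dx = -100;  ∫_0^5 1 dx = 5.
  Sum: 2000/3 − 100 + 5 = 1715/3.
Adding: ||u||_{H^1}^2 = 4960/3 + 1715/3 = 2225.


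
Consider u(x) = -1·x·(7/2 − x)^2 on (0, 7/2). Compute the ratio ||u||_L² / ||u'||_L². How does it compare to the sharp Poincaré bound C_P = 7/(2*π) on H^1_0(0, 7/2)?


||u||_L² / ||u'||_L² = sqrt(14)/4 < C_P = 7/(2*π).

u(x) = -1·x·(7/2 − x)^2, so u'(x) = (7 - 6*x)*(2*x - 7)/4.
u(x) = -1·x·(7/2 − x)^2 vanishes at x = 0 and x = 7/2, so u ∈ H^1_0(0, 7/2). Differentiate via the product rule and integrate the resulting polynomials term by term.
  ∫_0^7/2 u² dx = ∫_0^7/2 (x^6 - 14*x^5 + 147*x^4/2 - 343*x^3/2 + 2401*x^2/16) dx. Term by term:
    ∫_0^7/2 x^6 dx = 117649/128;  ∫_0^7/2 -14*x^5 dx = -823543/192;  ∫_0^7/2 147*x^4/2 dx = 2470629/320;
    ∫_0^7/2 -343*x^3/2 dx = -823543/128;  ∫_0^7/2 2401*x^2/16 dx = 823543/384.
  Sum: 117649/128 − 823543/192 + 2470629/320 − 823543/128 + 823543/384 = 117649/1920.
  ∫_0^7/2 (u')² dx = ∫_0^7/2 (9*x^4 - 84*x^3 + 539*x^2/2 - 343*x + 2401/16) dx. Term by term:
    ∫_0^7/2 9*x^4 dx = 151263/160;  ∫_0^7/2 -84*x^3 dx = -50421/16;  ∫_0^7/2 539*x^2/2 dx = 184877/48;
    ∫_0^7/2 -343*x dx = -16807/8;  ∫_0^7/2 2401/16 dx = 16807/32.
  Sum: 151263/160 − 50421/16 + 184877/48 − 16807/8 + 16807/32 = 16807/240.
∫_0^7/2 u² dx = 117649/1920, so ||u||_L² = 343*sqrt(30)/240.
∫_0^7/2 (u')² dx = 16807/240, so ||u'||_L² = 49*sqrt(105)/60.
Ratio ||u||_L² / ||u'||_L² = sqrt(14)/4.
Sharp Poincaré constant on H^1_0(0, 7/2) is C_P = L/π = 7/(2*π), achieved by sin(2*π/7·x).
A polynomial bump cannot attain the sharp Poincaré constant (only the first sine eigenfunction does), so the ratio is strictly less than C_P, consistent with ||u||_L² ≤ C_P ||u'||_L².


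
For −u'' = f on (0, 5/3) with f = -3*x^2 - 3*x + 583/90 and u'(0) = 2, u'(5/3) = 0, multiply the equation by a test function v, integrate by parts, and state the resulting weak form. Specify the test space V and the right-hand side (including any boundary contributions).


V = H^1(0, 5/3) (v unrestricted at boundary; u is determined up to an additive constant); weak form: ∫_0^5/3 u'v' dx = ∫_0^5/3 (-3*x^2 - 3*x + 583/90) v dx − 2·v(0) for all v ∈ V.

Multiply both sides by a test function v and integrate from 0 to 5/3:
  ∫_0^5/3 −u''(x) v(x) dx = ∫_0^5/3 f(x) v(x) dx.
Integrate the LHS by parts once:
  ∫_0^5/3 −u'' v dx = −[u'(x) v(x)]_0^5/3 + ∫_0^5/3 u'(x) v'(x) dx.
Thus ∫_0^5/3 u'(x) v'(x) dx = ∫_0^5/3 f(x) v(x) dx + [u'(x) v(x)]_0^5/3.
Choose V so that boundary terms are either known or forced to vanish.
u has inhomogeneous Neumann u'(0) = 2, u'(5/3) = 0. [u' v]_0^5/3 = (0)·v(5/3) − (2)·v(0) = − 2·v(0). Take V = H^1(0, 5/3); boundary term becomes part of RHS.
Weak formulation: find u (satisfying any essential BC) such that ∫_0^5/3 u'(x) v'(x) dx = ∫_0^5/3 f v dx − 2·v(0) for all v ∈ V (Neumann data are natural BCs: they enter the RHS as boundary terms).
Substituting f(x) = -3*x^2 - 3*x + 583/90, the right-hand side is ∫_0^5/3 (-3*x^2 - 3*x + 583/90) v dx − 2·v(0).
Compatibility check (pure Neumann): taking v ≡ 1 ∈ V gives 0 = ∫_0^5/3 f dx + (0) − (2), i.e. ∫_0^5/3 f dx must equal u'(0) − u'(5/3) = 2. Indeed ∫_0^5/3 (-3*x^2 - 3*x + 583/90) dx = 2, so the data are compatible. The solution is then unique only up to an additive constant (fix it e.g. by requiring ∫_0^5/3 u dx = 0).


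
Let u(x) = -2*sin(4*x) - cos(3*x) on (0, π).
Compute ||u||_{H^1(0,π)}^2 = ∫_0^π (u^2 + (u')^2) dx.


||u||_{H^1(0,π)}^2 = 320/7 + 39*π

u'(x) = 3*sin(3*x) - 8*cos(4*x).
Expand u² and (u')² and integrate term by term on (0, π), using: for integers n ≥ 1, ∫_0^π sin²(nx) dx = ∫_0^π cos²(nx) dx = π/2; for n ≠ n', ∫_0^π sin(nx)sin(n'x) dx = ∫_0^π cos(nx)cos(n'x) dx = 0; and by product-to-sum, ∫_0^π sin(nx)cos(n'x) dx = ½∫_0^π [sin((n+n')x) + sin((n−n')x)] dx, which is 0 when n+n' is even and 2n/(n²−n'²) when n+n' is odd (it need not vanish on (0, π)).
  u² squared terms: (-1)²·∫cos(3x)² dx = 1·π/2 = π/2;  (-2)²·∫sin(4x)² dx = 4·π/2 = 2*π.
  u² cross terms: 2·(-1)·(-2)·∫cos(3x)·sin(4x) dx = 4·(8/7) = 32/7.
  So ∫_0^π u² dx = π/2 + 2*π + 32/7 = 32/7 + 5*π/2.
  (u')² squared terms: (-8)²·∫cos(4x)² dx = 64·π/2 = 32*π;  (3)²·∫sin(3x)² dx = 9·π/2 = 9*π/2.
  (u')² cross terms: 2·(-8)·(3)·∫cos(4x)·sin(3x) dx = -48·(-6/7) = 288/7.
  So ∫_0^π (u')² dx = 32*π + 9*π/2 + 288/7 = 288/7 + 73*π/2.
||u||_{H^1}^2 = (32/7 + 5*π/2) + (288/7 + 73*π/2) = 320/7 + 39*π.


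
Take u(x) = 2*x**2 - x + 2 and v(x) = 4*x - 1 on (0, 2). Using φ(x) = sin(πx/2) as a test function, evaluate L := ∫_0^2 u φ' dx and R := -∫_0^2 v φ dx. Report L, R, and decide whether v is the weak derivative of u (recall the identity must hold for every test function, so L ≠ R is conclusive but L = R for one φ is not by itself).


LHS = -12/π, RHS = -12/π. Yes, v = u' weakly.

u(x) = 2*x**2 - x + 2, classical derivative u'(x) = 4*x - 1.
φ(x) = sin(πx/2), so φ'(x) = π*cos(π*x/2)/2.
Note φ(0) = φ(2) = 0, so the boundary term u·φ vanishes.
LHS = ∫_0^2 u(x) φ'(x) dx = ∫_0^2 (π*x^2*cos(π*x/2) - π*x*cos(π*x/2)/2 + π*cos(π*x/2)) dx. Term by term:
  ∫_0^2 π*cos(π*x/2) dx = 0;  ∫_0^2 π*x^2*cos(π*x/2) dx = -16/π;  ∫_0^2 -π*x*cos(π*x/2)/2 dx = 4/π.
Sum: 0 − 16/π + 4/π = -12/π.
So LHS = -12/π.
∫_0^2 v(x) φ(x) dx = ∫_0^2 (4*x*sin(π*x/2) - sin(π*x/2)) dx. Term by term:
  ∫_0^2 -sin(π*x/2) dx = -4/π;  ∫_0^2 4*x*sin(π*x/2) dx = 16/π.
Sum: -4/π + 16/π = 12/π.
So RHS = -∫_0^2 v(x) φ(x) dx = -12/π.
LHS = RHS, so the identity holds for this test φ.
Moreover u is smooth here and v(x) = u'(x) = 4*x - 1 pointwise, so the identity holds for every test function. Hence v is the weak derivative of u.


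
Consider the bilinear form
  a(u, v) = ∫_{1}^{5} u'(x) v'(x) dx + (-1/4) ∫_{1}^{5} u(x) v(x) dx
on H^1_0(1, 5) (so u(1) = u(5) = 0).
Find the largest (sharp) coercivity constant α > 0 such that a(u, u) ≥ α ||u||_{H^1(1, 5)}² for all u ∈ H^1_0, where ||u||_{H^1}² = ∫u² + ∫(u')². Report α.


α = (-4 + π^2)/(π^2 + 16)

Coercivity of a(·,·) on H^1_0(1, 5) means a(u, u) ≥ α ||u||_{H^1}² for every u ∈ H^1_0.
The interval has length L = 4, and Poincaré/coercivity depend only on L. Here a(u, u) = ∫(u')² + (-1/4)·∫u².
Here c = -1/4 < 0 with |c| < (π/L)² = π^2/16, so coercivity still holds. The condition a(u,u) ≥ α||u||_{H^1}² reads (1−α)∫(u')² ≥ (α−c)∫u². Any admissible α is ≤ 1 (rapidly oscillating u have ∫u²/∫(u')² → 0), and α = 1 would force 0 ≥ (1−c)∫u², impossible since c < 1; so 1−α > 0. By the sharp Poincaré inequality on H^1_0 of an interval of length L, ∫(u')² ≥ (π/L)²∫u² with equality for the first sine mode sin(π(x−x₀)/L) (x₀ the left endpoint), so the inequality holds for all u iff (1−α)(π/L)² ≥ α − c, i.e. α ≤ ((π/L)² + c)/((π/L)² + 1) = (1 + c(L/π)²)/(1 + (L/π)²). (Direct route, valid since c ≤ 0: Poincaré gives c∫u² ≥ c(L/π)²∫(u')², so a(u,u) ≥ (1 + c(L/π)²)∫(u')², while ||u||_{H^1}² ≤ (1 + (L/π)²)∫(u')²; dividing yields the same α.) With (π/L)² = π^2/16 and c = -1/4, the largest admissible constant is α = ((π/L)² + c)/((π/L)² + 1).
Simplifying, α = (-4 + π^2)/(π^2 + 16).


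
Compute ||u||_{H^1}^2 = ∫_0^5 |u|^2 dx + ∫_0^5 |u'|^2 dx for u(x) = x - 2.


||u||_{H^1}^2 = 50/3

The H^1 norm (squared) on an interval (0, L) is
  ||u||_{H^1}^2 = ∫_0^L u(x)^2 dx + ∫_0^L u'(x)^2 dx.
Compute u'(x) = 1.
Then u(x)^2 = x**2 - 4*x + 4 and u'(x)^2 = 1.
Integrate each monomial from 0 to 5 using ∫_0^5 c·x^n dx = c·5^(n+1)/(n+1):
  ∫_0^5 u(x)^2 dx = ∫_0^5 (x^2 - 4*x + 4) dx. Term by term:
    ∫_0^5 x^2 dx = 125/3;  ∫_0^5 -4*x dx = -50;  ∫_0^5 4 dx = 20.
  Sum: 125/3 − 50 + 20 = 35/3.
  ∫_0^5 u'(x)^2 dx = ∫_0^5 (1) dx. Term by term:
    ∫_0^5 1 dx = 5.
Adding: ||u||_{H^1}^2 = 35/3 + 5 = 50/3.


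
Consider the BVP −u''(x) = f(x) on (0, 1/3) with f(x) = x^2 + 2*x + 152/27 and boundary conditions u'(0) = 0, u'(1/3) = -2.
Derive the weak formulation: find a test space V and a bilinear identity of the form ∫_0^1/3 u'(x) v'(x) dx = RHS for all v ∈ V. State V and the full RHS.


V = H^1(0, 1/3) (v unrestricted at boundary; u is determined up to an additive constant); weak form: ∫_0^1/3 u'v' dx = ∫_0^1/3 (x^2 + 2*x + 152/27) v dx − 2·v(1/3) for all v ∈ V.

Multiply both sides by a test function v and integrate from 0 to 1/3:
  ∫_0^1/3 −u''(x) v(x) dx = ∫_0^1/3 f(x) v(x) dx.
Integrate the LHS by parts once:
  ∫_0^1/3 −u'' v dx = −[u'(x) v(x)]_0^1/3 + ∫_0^1/3 u'(x) v'(x) dx.
Thus ∫_0^1/3 u'(x) v'(x) dx = ∫_0^1/3 f(x) v(x) dx + [u'(x) v(x)]_0^1/3.
Choose V so that boundary terms are either known or forced to vanish.
u has inhomogeneous Neumann u'(0) = 0, u'(1/3) = -2. [u' v]_0^1/3 = (-2)·v(1/3) − (0)·v(0) = − 2·v(1/3). Take V = H^1(0, 1/3); boundary term becomes part of RHS.
Weak formulation: find u (satisfying any essential BC) such that ∫_0^1/3 u'(x) v'(x) dx = ∫_0^1/3 f v dx − 2·v(1/3) for all v ∈ V (Neumann data are natural BCs: they enter the RHS as boundary terms).
Substituting f(x) = x^2 + 2*x + 152/27, the right-hand side is ∫_0^1/3 (x^2 + 2*x + 152/27) v dx − 2·v(1/3).
Compatibility check (pure Neumann): taking v ≡ 1 ∈ V gives 0 = ∫_0^1/3 f dx + (-2) − (0), i.e. ∫_0^1/3 f dx must equal u'(0) − u'(1/3) = 2. Indeed ∫_0^1/3 (x^2 + 2*x + 152/27) dx = 2, so the data are compatible. The solution is then unique only up to an additive constant (fix it e.g. by requiring ∫_0^1/3 u dx = 0).


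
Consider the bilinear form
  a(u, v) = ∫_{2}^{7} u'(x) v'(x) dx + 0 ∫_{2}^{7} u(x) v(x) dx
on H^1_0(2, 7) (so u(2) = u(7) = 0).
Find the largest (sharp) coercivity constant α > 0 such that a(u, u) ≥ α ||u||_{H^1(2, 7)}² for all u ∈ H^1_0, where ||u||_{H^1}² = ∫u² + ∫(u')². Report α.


α = π^2/(π^2 + 25)

Coercivity of a(·,·) on H^1_0(2, 7) means a(u, u) ≥ α ||u||_{H^1}² for every u ∈ H^1_0.
The interval has length L = 5, and Poincaré/coercivity depend only on L. Here a(u, u) = ∫(u')² + (0)·∫u².
Here c = 0, so a(u,u) = ∫(u')² alone. The condition a(u,u) ≥ α||u||_{H^1}² reads (1−α)∫(u')² ≥ (α−c)∫u². Any admissible α is ≤ 1 (rapidly oscillating u have ∫u²/∫(u')² → 0), and α = 1 would force 0 ≥ (1−c)∫u², impossible since c < 1; so 1−α > 0. By the sharp Poincaré inequality on H^1_0 of an interval of length L, ∫(u')² ≥ (π/L)²∫u² with equality for the first sine mode sin(π(x−x₀)/L) (x₀ the left endpoint), so the inequality holds for all u iff (1−α)(π/L)² ≥ α − c, i.e. α ≤ ((π/L)² + c)/((π/L)² + 1) = (1 + c(L/π)²)/(1 + (L/π)²). (Direct route, valid since c ≤ 0: Poincaré gives c∫u² ≥ c(L/π)²∫(u')², so a(u,u) ≥ (1 + c(L/π)²)∫(u')², while ||u||_{H^1}² ≤ (1 + (L/π)²)∫(u')²; dividing yields the same α.) With (π/L)² = π^2/25 and c = 0, the largest admissible constant is α = ((π/L)² + c)/((π/L)² + 1).
Simplifying, α = π^2/(π^2 + 25).


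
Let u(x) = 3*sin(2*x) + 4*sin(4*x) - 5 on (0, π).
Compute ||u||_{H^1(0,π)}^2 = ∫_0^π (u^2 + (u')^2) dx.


||u||_{H^1(0,π)}^2 = 367*π/2

u'(x) = 6*cos(2*x) + 16*cos(4*x).
Expand u² and (u')² and integrate term by term on (0, π), using: for integers n ≥ 1, ∫_0^π sin²(nx) dx = ∫_0^π cos²(nx) dx = π/2; for n ≠ n', ∫_0^π sin(nx)sin(n'x) dx = ∫_0^π cos(nx)cos(n'x) dx = 0; and by product-to-sum, ∫_0^π sin(nx)cos(n'x) dx = ½∫_0^π [sin((n+n')x) + sin((n−n')x)] dx, which is 0 when n+n' is even and 2n/(n²−n'²) when n+n' is odd (it need not vanish on (0, π)). For the constant mode: ∫_0^π 1 dx = π, ∫_0^π cos(nx) dx = 0, ∫_0^π sin(nx) dx = (1−(−1)^n)/n.
  u² squared terms: (-5)²·∫1 dx = 25·π = 25*π;  (3)²·∫sin(2x)² dx = 9·π/2 = 9*π/2;  (4)²·∫sin(4x)² dx = 16·π/2 = 8*π.
  u² cross terms: 2·(-5)·(3)·∫1·sin(2x) dx = -30·(0) = 0;  2·(-5)·(4)·∫1·sin(4x) dx = -40·(0) = 0;  2·(3)·(4)·∫sin(2x)·sin(4x) dx = 24·(0) = 0.
  So ∫_0^π u² dx = 25*π + 9*π/2 + 8*π + 0 + 0 + 0 = 75*π/2.
  (u')² squared terms: (6)²·∫cos(2x)² dx = 36·π/2 = 18*π;  (16)²·∫cos(4x)² dx = 256·π/2 = 128*π.
  (u')² cross terms: 2·(6)·(16)·∫cos(2x)·cos(4x) dx = 192·(0) = 0.
  So ∫_0^π (u')² dx = 18*π + 128*π + 0 = 146*π.
||u||_{H^1}^2 = (75*π/2) + (146*π) = 367*π/2.


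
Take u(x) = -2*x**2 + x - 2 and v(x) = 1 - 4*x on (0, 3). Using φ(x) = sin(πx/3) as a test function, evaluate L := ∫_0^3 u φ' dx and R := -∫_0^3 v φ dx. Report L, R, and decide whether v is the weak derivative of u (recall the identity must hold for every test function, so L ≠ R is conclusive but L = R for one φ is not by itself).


LHS = 30/π, RHS = 30/π. Yes, v = u' weakly.

u(x) = -2*x**2 + x - 2, classical derivative u'(x) = 1 - 4*x.
φ(x) = sin(πx/3), so φ'(x) = π*cos(π*x/3)/3.
Note φ(0) = φ(3) = 0, so the boundary term u·φ vanishes.
LHS = ∫_0^3 u(x) φ'(x) dx = ∫_0^3 (-2*π*x^2*cos(π*x/3)/3 + π*x*cos(π*x/3)/3 - 2*π*cos(π*x/3)/3) dx. Term by term:
  ∫_0^3 -2*π*cos(π*x/3)/3 dx = 0;  ∫_0^3 -2*π*x^2*cos(π*x/3)/3 dx = 36/π;  ∫_0^3 π*x*cos(π*x/3)/3 dx = -6/π.
Sum: 0 + 36/π − 6/π = 30/π.
So LHS = 30/π.
∫_0^3 v(x) φ(x) dx = ∫_0^3 (-4*x*sin(π*x/3) + sin(π*x/3)) dx. Term by term:
  ∫_0^3 -4*x*sin(π*x/3) dx = -36/π;  ∫_0^3 sin(π*x/3) dx = 6/π.
Sum: -36/π + 6/π = -30/π.
So RHS = -∫_0^3 v(x) φ(x) dx = 30/π.
LHS = RHS, so the identity holds for this test φ.
Moreover u is smooth here and v(x) = u'(x) = 1 - 4*x pointwise, so the identity holds for every test function. Hence v is the weak derivative of u.


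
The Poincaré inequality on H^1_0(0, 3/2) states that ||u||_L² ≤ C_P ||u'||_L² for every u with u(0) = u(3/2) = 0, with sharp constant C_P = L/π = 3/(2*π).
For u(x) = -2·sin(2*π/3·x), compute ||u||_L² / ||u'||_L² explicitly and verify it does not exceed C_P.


||u||_L² / ||u'||_L² = 3/(2*π) = C_P.

u(x) = -2·sin(2*π/3·x), so u'(x) = -4*π*cos(2*π*x/3)/3.
Writing u(x) = A·sin(kπx/L) with A = -2 and k = 1, use ∫_0^L sin²(kπx/L) dx = L/2 and ∫_0^L cos²(kπx/L) dx = L/2.
u² = 4·sin²(2*π/3·x) and (u')² = 16*π^2/9·cos²(2*π/3·x), and each of sin², cos² integrates to L/2 = 3/4 over (0, 3/2).
∫_0^3/2 u² dx = 3, so ||u||_L² = sqrt(3).
∫_0^3/2 (u')² dx = 4*π^2/3, so ||u'||_L² = 2*sqrt(3)*π/3.
Ratio ||u||_L² / ||u'||_L² = 3/(2*π).
Sharp Poincaré constant on H^1_0(0, 3/2) is C_P = L/π = 3/(2*π), achieved by sin(2*π/3·x).
This is the k = 1 eigenfunction (up to amplitude), so the ratio equals the sharp Poincaré constant exactly.


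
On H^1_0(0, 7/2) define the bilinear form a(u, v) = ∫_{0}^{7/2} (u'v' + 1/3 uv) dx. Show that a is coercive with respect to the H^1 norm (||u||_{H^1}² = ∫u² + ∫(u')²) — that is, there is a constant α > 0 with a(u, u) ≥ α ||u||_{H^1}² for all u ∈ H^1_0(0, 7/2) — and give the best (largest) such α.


α = (49 + 12*π^2)/(3*(4*π^2 + 49))

Coercivity of a(·,·) on H^1_0(0, 7/2) means a(u, u) ≥ α ||u||_{H^1}² for every u ∈ H^1_0.
The interval has length L = 7/2, and Poincaré/coercivity depend only on L. Here a(u, u) = ∫(u')² + (1/3)·∫u².
Here 0 < c = 1/3 < 1. The condition a(u,u) ≥ α||u||_{H^1}² reads (1−α)∫(u')² ≥ (α−c)∫u². Any admissible α is ≤ 1 (rapidly oscillating u have ∫u²/∫(u')² → 0), and α = 1 would force 0 ≥ (1−c)∫u², impossible since c < 1; so 1−α > 0. By the sharp Poincaré inequality on H^1_0 of an interval of length L, ∫(u')² ≥ (π/L)²∫u² with equality for the first sine mode sin(π(x−x₀)/L) (x₀ the left endpoint), so the inequality holds for all u iff (1−α)(π/L)² ≥ α − c, i.e. α ≤ ((π/L)² + c)/((π/L)² + 1) = (1 + c(L/π)²)/(1 + (L/π)²). With (π/L)² = 4*π^2/49 and c = 1/3, the largest admissible constant is α = ((π/L)² + c)/((π/L)² + 1).
Simplifying, α = (49 + 12*π^2)/(3*(4*π^2 + 49)).


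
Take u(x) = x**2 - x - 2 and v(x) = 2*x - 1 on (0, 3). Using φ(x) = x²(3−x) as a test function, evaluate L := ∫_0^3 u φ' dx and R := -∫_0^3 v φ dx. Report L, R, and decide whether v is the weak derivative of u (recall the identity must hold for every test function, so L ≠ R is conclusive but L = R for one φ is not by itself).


LHS = -351/20, RHS = -351/20. Yes, v = u' weakly.

u(x) = x**2 - x - 2, classical derivative u'(x) = 2*x - 1.
φ(x) = x²(3−x), so φ'(x) = 3*x*(2 - x).
Note φ(0) = φ(3) = 0, so the boundary term u·φ vanishes.
LHS = ∫_0^3 u(x) φ'(x) dx = ∫_0^3 (-3*x^4 + 9*x^3 - 12*x) dx. Term by term:
  ∫_0^3 -3*x^4 dx = -729/5;  ∫_0^3 9*x^3 dx = 729/4;  ∫_0^3 -12*x dx = -54.
Sum: -729/5 + 729/4 − 54 = -351/20.
So LHS = -351/20.
∫_0^3 v(x) φ(x) dx = ∫_0^3 (-2*x^4 + 7*x^3 - 3*x^2) dx. Term by term:
  ∫_0^3 -2*x^4 dx = -486/5;  ∫_0^3 7*x^3 dx = 567/4;  ∫_0^3 -3*x^2 dx = -27.
Sum: -486/5 + 567/4 − 27 = 351/20.
So RHS = -∫_0^3 v(x) φ(x) dx = -351/20.
LHS = RHS, so the identity holds for this test φ.
Moreover u is smooth here and v(x) = u'(x) = 2*x - 1 pointwise, so the identity holds for every test function. Hence v is the weak derivative of u.


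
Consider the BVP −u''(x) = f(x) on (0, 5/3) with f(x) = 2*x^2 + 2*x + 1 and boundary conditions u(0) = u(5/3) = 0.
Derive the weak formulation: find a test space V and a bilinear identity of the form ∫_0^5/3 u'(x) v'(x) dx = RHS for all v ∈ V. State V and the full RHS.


V = H^1_0(0, 5/3) (so v(0) = v(5/3) = 0); weak form: ∫_0^5/3 u'v' dx = ∫_0^5/3 (2*x^2 + 2*x + 1) v dx for all v ∈ V.

Multiply both sides by a test function v and integrate from 0 to 5/3:
  ∫_0^5/3 −u''(x) v(x) dx = ∫_0^5/3 f(x) v(x) dx.
Integrate the LHS by parts once:
  ∫_0^5/3 −u'' v dx = −[u'(x) v(x)]_0^5/3 + ∫_0^5/3 u'(x) v'(x) dx.
Thus ∫_0^5/3 u'(x) v'(x) dx = ∫_0^5/3 f(x) v(x) dx + [u'(x) v(x)]_0^5/3.
Choose V so that boundary terms are either known or forced to vanish.
u is Dirichlet: u(0) = u(5/3) = 0. Let V = H^1_0(0, 5/3); then v(0) = v(5/3) = 0, and [u' v]_0^5/3 = 0.
Weak formulation: find u (satisfying any essential BC) such that ∫_0^5/3 u'(x) v'(x) dx = ∫_0^5/3 f v dx for all v ∈ V.
Substituting f(x) = 2*x^2 + 2*x + 1, the right-hand side is ∫_0^5/3 (2*x^2 + 2*x + 1) v dx.


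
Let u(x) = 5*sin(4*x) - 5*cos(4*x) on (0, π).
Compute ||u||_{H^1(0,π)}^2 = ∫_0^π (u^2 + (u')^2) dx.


||u||_{H^1(0,π)}^2 = 425*π

u'(x) = 20*sin(4*x) + 20*cos(4*x).
Expand u² and (u')² and integrate term by term on (0, π), using: for integers n ≥ 1, ∫_0^π sin²(nx) dx = ∫_0^π cos²(nx) dx = π/2; for n ≠ n', ∫_0^π sin(nx)sin(n'x) dx = ∫_0^π cos(nx)cos(n'x) dx = 0; and by product-to-sum, ∫_0^π sin(nx)cos(n'x) dx = ½∫_0^π [sin((n+n')x) + sin((n−n')x)] dx, which is 0 when n+n' is even and 2n/(n²−n'²) when n+n' is odd (it need not vanish on (0, π)).
  u² squared terms: (-5)²·∫cos(4x)² dx = 25·π/2 = 25*π/2;  (5)²·∫sin(4x)² dx = 25·π/2 = 25*π/2.
  u² cross terms: 2·(-5)·(5)·∫cos(4x)·sin(4x) dx = -50·(0) = 0.
  So ∫_0^π u² dx = 25*π/2 + 25*π/2 + 0 = 25*π.
  (u')² squared terms: (20)²·∫cos(4x)² dx = 400·π/2 = 200*π;  (20)²·∫sin(4x)² dx = 400·π/2 = 200*π.
  (u')² cross terms: 2·(20)·(20)·∫cos(4x)·sin(4x) dx = 800·(0) = 0.
  So ∫_0^π (u')² dx = 200*π + 200*π + 0 = 400*π.
||u||_{H^1}^2 = (25*π) + (400*π) = 425*π.


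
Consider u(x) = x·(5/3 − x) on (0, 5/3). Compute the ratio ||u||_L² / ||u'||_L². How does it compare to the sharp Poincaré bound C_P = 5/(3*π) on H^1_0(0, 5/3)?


||u||_L² / ||u'||_L² = sqrt(10)/6 < C_P = 5/(3*π).

u(x) = x·(5/3 − x), so u'(x) = 5/3 - 2*x.
u(x) = x·(5/3 − x) vanishes at x = 0 and x = 5/3, so u ∈ H^1_0(0, 5/3). Differentiate via the product rule and integrate the resulting polynomials term by term.
  ∫_0^5/3 u² dx = ∫_0^5/3 (x^4 - 10*x^3/3 + 25*x^2/9) dx. Term by term:
    ∫_0^5/3 x^4 dx = 625/243;  ∫_0^5/3 -10*x^3/3 dx = -3125/486;  ∫_0^5/3 25*x^2/9 dx = 3125/729.
  Sum: 625/243 − 3125/486 + 3125/729 = 625/1458.
  ∫_0^5/3 (u')² dx = ∫_0^5/3 (4*x^2 - 20*x/3 + 25/9) dx. Term by term:
    ∫_0^5/3 4*x^2 dx = 500/81;  ∫_0^5/3 -20*x/3 dx = -250/27;  ∫_0^5/3 25/9 dx = 125/27.
  Sum: 500/81 − 250/27 + 125/27 = 125/81.
∫_0^5/3 u² dx = 625/1458, so ||u||_L² = 25*sqrt(2)/54.
∫_0^5/3 (u')² dx = 125/81, so ||u'||_L² = 5*sqrt(5)/9.
Ratio ||u||_L² / ||u'||_L² = sqrt(10)/6.
Sharp Poincaré constant on H^1_0(0, 5/3) is C_P = L/π = 5/(3*π), achieved by sin(3*π/5·x).
A polynomial bump cannot attain the sharp Poincaré constant (only the first sine eigenfunction does), so the ratio is strictly less than C_P, consistent with ||u||_L² ≤ C_P ||u'||_L².


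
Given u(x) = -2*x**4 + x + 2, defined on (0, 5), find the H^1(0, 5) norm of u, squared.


||u||_{H^1}^2 = 98566100/63

The H^1 norm (squared) on an interval (0, L) is
  ||u||_{H^1}^2 = ∫_0^L u(x)^2 dx + ∫_0^L u'(x)^2 dx.
Compute u'(x) = 1 - 8*x**3.
Then u(x)^2 = 4*x**8 - 4*x**5 - 8*x**4 + x**2 + 4*x + 4 and u'(x)^2 = 64*x**6 - 16*x**3 + 1.
Integrate each monomial from 0 to 5 using ∫_0^5 c·x^n dx = c·5^(n+1)/(n+1):
  ∫_0^5 u(x)^2 dx = ∫_0^5 (4*x^8 - 4*x^5 - 8*x^4 + x^2 + 4*x + 4) dx. Term by term:
    ∫_0^5 4*x^8 dx = 7812500/9;  ∫_0^5 -4*x^5 dx = -31250/3;  ∫_0^5 -8*x^4 dx = -5000;
    ∫_0^5 x^2 dx = 125/3;  ∫_0^5 4*x dx = 50;  ∫_0^5 4 dx = 20.
  Sum: 7812500/9 − 31250/3 − 5000 + 125/3 + 50 + 20 = 7674755/9.
  ∫_0^5 u'(x)^2 dx = ∫_0^5 (64*x^6 - 16*x^3 + 1) dx. Term by term:
    ∫_0^5 64*x^6 dx = 5000000/7;  ∫_0^5 -16*x^3 dx = -2500;  ∫_0^5 1 dx = 5.
  Sum: 5000000/7 − 2500 + 5 = 4982535/7.
Adding: ||u||_{H^1}^2 = 7674755/9 + 4982535/7 = 98566100/63.


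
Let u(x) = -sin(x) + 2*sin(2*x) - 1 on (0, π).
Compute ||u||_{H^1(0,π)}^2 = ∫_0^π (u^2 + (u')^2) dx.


||u||_{H^1(0,π)}^2 = 4 + 12*π

u'(x) = -cos(x) + 4*cos(2*x).
Expand u² and (u')² and integrate term by term on (0, π), using: for integers n ≥ 1, ∫_0^π sin²(nx) dx = ∫_0^π cos²(nx) dx = π/2; for n ≠ n', ∫_0^π sin(nx)sin(n'x) dx = ∫_0^π cos(nx)cos(n'x) dx = 0; and by product-to-sum, ∫_0^π sin(nx)cos(n'x) dx = ½∫_0^π [sin((n+n')x) + sin((n−n')x)] dx, which is 0 when n+n' is even and 2n/(n²−n'²) when n+n' is odd (it need not vanish on (0, π)). For the constant mode: ∫_0^π 1 dx = π, ∫_0^π cos(nx) dx = 0, ∫_0^π sin(nx) dx = (1−(−1)^n)/n.
  u² squared terms: (-1)²·∫1 dx = 1·π = π;  (-1)²·∫sin(x)² dx = 1·π/2 = π/2;  (2)²·∫sin(2x)² dx = 4·π/2 = 2*π.
  u² cross terms: 2·(-1)·(-1)·∫1·sin(x) dx = 2·(2) = 4;  2·(-1)·(2)·∫1·sin(2x) dx = -4·(0) = 0;  2·(-1)·(2)·∫sin(x)·sin(2x) dx = -4·(0) = 0.
  So ∫_0^π u² dx = π + π/2 + 2*π + 4 + 0 + 0 = 4 + 7*π/2.
  (u')² squared terms: (-1)²·∫cos(x)² dx = 1·π/2 = π/2;  (4)²·∫cos(2x)² dx = 16·π/2 = 8*π.
  (u')² cross terms: 2·(-1)·(4)·∫cos(x)·cos(2x) dx = -8·(0) = 0.
  So ∫_0^π (u')² dx = π/2 + 8*π + 0 = 17*π/2.
||u||_{H^1}^2 = (4 + 7*π/2) + (17*π/2) = 4 + 12*π.


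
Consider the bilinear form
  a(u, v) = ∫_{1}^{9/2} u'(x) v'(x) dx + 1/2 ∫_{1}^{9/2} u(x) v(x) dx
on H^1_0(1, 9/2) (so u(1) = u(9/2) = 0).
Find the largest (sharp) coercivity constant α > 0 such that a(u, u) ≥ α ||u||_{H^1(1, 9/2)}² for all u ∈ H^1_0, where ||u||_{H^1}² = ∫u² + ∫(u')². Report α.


α = (49 + 8*π^2)/(2*(4*π^2 + 49))

Coercivity of a(·,·) on H^1_0(1, 9/2) means a(u, u) ≥ α ||u||_{H^1}² for every u ∈ H^1_0.
The interval has length L = 7/2, and Poincaré/coercivity depend only on L. Here a(u, u) = ∫(u')² + (1/2)·∫u².
Here 0 < c = 1/2 < 1. The condition a(u,u) ≥ α||u||_{H^1}² reads (1−α)∫(u')² ≥ (α−c)∫u². Any admissible α is ≤ 1 (rapidly oscillating u have ∫u²/∫(u')² → 0), and α = 1 would force 0 ≥ (1−c)∫u², impossible since c < 1; so 1−α > 0. By the sharp Poincaré inequality on H^1_0 of an interval of length L, ∫(u')² ≥ (π/L)²∫u² with equality for the first sine mode sin(π(x−x₀)/L) (x₀ the left endpoint), so the inequality holds for all u iff (1−α)(π/L)² ≥ α − c, i.e. α ≤ ((π/L)² + c)/((π/L)² + 1) = (1 + c(L/π)²)/(1 + (L/π)²). With (π/L)² = 4*π^2/49 and c = 1/2, the largest admissible constant is α = ((π/L)² + c)/((π/L)² + 1).
Simplifying, α = (49 + 8*π^2)/(2*(4*π^2 + 49)).


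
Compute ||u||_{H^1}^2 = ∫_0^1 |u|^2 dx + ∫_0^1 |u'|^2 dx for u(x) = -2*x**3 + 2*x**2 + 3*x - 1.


||u||_{H^1}^2 = 1138/105

The H^1 norm (squared) on an interval (0, L) is
  ||u||_{H^1}^2 = ∫_0^L u(x)^2 dx + ∫_0^L u'(x)^2 dx.
Compute u'(x) = -6*x**2 + 4*x + 3.
Then u(x)^2 = 4*x**6 - 8*x**5 - 8*x**4 + 16*x**3 + 5*x**2 - 6*x + 1 and u'(x)^2 = 36*x**4 - 48*x**3 - 20*x**2 + 24*x + 9.
Integrate each monomial from 0 to 1 using ∫_0^1 c·x^n dx = c·1^(n+1)/(n+1):
  ∫_0^1 u(x)^2 dx = ∫_0^1 (4*x^6 - 8*x^5 - 8*x^4 + 16*x^3 + 5*x^2 - 6*x + 1) dx. Term by term:
    ∫_0^1 4*x^6 dx = 4/7;  ∫_0^1 -8*x^5 dx = -4/3;  ∫_0^1 -8*x^4 dx = -8/5;
    ∫_0^1 16*x^3 dx = 4;  ∫_0^1 5*x^2 dx = 5/3;  ∫_0^1 -6*x dx = -3;
    ∫_0^1 1 dx = 1.
  Sum: 4/7 − 4/3 − 8/5 + 4 + 5/3 − 3 + 1 = 137/105.
  ∫_0^1 u'(x)^2 dx = ∫_0^1 (36*x^4 - 48*x^3 - 20*x^2 + 24*x + 9) dx. Term by term:
    ∫_0^1 36*x^4 dx = 36/5;  ∫_0^1 -48*x^3 dx = -12;  ∫_0^1 -20*x^2 dx = -20/3;
    ∫_0^1 24*x dx = 12;  ∫_0^1 9 dx = 9.
  Sum: 36/5 − 12 − 20/3 + 12 + 9 = 143/15.
Adding: ||u||_{H^1}^2 = 137/105 + 143/15 = 1138/105.


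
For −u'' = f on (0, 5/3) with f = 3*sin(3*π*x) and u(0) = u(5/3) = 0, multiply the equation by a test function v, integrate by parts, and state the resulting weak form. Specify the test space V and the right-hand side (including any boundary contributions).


V = H^1_0(0, 5/3) (so v(0) = v(5/3) = 0); weak form: ∫_0^5/3 u'v' dx = ∫_0^5/3 (3*sin(3*π*x)) v dx for all v ∈ V.

Multiply both sides by a test function v and integrate from 0 to 5/3:
  ∫_0^5/3 −u''(x) v(x) dx = ∫_0^5/3 f(x) v(x) dx.
Integrate the LHS by parts once:
  ∫_0^5/3 −u'' v dx = −[u'(x) v(x)]_0^5/3 + ∫_0^5/3 u'(x) v'(x) dx.
Thus ∫_0^5/3 u'(x) v'(x) dx = ∫_0^5/3 f(x) v(x) dx + [u'(x) v(x)]_0^5/3.
Choose V so that boundary terms are either known or forced to vanish.
u is Dirichlet: u(0) = u(5/3) = 0. Let V = H^1_0(0, 5/3); then v(0) = v(5/3) = 0, and [u' v]_0^5/3 = 0.
Weak formulation: find u (satisfying any essential BC) such that ∫_0^5/3 u'(x) v'(x) dx = ∫_0^5/3 f v dx for all v ∈ V.
Substituting f(x) = 3*sin(3*π*x), the right-hand side is ∫_0^5/3 (3*sin(3*π*x)) v dx.


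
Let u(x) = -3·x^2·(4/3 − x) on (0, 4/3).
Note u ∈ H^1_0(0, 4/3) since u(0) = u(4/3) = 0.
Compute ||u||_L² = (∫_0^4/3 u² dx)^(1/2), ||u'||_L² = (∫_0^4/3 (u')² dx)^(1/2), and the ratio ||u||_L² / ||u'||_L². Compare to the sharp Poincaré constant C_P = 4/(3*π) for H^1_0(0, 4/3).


||u||_L² / ||u'||_L² = 2*sqrt(14)/21 < C_P = 4/(3*π).

u(x) = -3·x^2·(4/3 − x), so u'(x) = x*(9*x - 8).
u(x) = -3·x^2·(4/3 − x) vanishes at x = 0 and x = 4/3, so u ∈ H^1_0(0, 4/3). Differentiate via the product rule and integrate the resulting polynomials term by term.
  ∫_0^4/3 u² dx = ∫_0^4/3 (9*x^6 - 24*x^5 + 16*x^4) dx. Term by term:
    ∫_0^4/3 9*x^6 dx = 16384/1701;  ∫_0^4/3 -24*x^5 dx = -16384/729;  ∫_0^4/3 16*x^4 dx = 16384/1215.
  Sum: 16384/1701 − 16384/729 + 16384/1215 = 16384/25515.
  ∫_0^4/3 (u')² dx = ∫_0^4/3 (81*x^4 - 144*x^3 + 64*x^2) dx. Term by term:
    ∫_0^4/3 81*x^4 dx = 1024/15;  ∫_0^4/3 -144*x^3 dx = -1024/9;  ∫_0^4/3 64*x^2 dx = 4096/81.
  Sum: 1024/15 − 1024/9 + 4096/81 = 2048/405.
∫_0^4/3 u² dx = 16384/25515, so ||u||_L² = 128*sqrt(35)/945.
∫_0^4/3 (u')² dx = 2048/405, so ||u'||_L² = 32*sqrt(10)/45.
Ratio ||u||_L² / ||u'||_L² = 2*sqrt(14)/21.
Sharp Poincaré constant on H^1_0(0, 4/3) is C_P = L/π = 4/(3*π), achieved by sin(3*π/4·x).
A polynomial bump cannot attain the sharp Poincaré constant (only the first sine eigenfunction does), so the ratio is strictly less than C_P, consistent with ||u||_L² ≤ C_P ||u'||_L².
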